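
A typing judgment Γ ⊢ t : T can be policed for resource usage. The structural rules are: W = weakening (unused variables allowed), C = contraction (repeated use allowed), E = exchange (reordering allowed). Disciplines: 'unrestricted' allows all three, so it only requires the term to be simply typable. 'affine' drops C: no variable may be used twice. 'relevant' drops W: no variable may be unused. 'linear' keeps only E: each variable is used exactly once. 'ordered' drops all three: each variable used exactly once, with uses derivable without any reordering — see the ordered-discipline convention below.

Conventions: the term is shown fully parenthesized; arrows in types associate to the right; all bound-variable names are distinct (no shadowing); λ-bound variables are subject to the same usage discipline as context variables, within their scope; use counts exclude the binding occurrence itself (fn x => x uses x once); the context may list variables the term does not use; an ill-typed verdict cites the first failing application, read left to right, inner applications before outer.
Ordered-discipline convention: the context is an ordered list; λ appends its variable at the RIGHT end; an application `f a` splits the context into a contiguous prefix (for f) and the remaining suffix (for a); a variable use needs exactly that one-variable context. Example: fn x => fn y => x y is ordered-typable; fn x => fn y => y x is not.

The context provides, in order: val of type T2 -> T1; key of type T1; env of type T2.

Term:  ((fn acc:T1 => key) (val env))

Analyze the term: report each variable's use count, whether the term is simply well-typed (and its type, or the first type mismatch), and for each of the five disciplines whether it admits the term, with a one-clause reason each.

usage: val ×1, key ×1, env ×1, acc (bound) ×0
use order (left to right): key, val, env
typing: well-typed at T1
ordered: ✗, unused: acc — weakening required
linear: ✗, unused: acc — weakening required
affine: ✓, no duplicate uses among val, key, env, acc
relevant: ✗, unused: acc — weakening required
unrestricted: ✓, simply typable at T1; W, C, E all held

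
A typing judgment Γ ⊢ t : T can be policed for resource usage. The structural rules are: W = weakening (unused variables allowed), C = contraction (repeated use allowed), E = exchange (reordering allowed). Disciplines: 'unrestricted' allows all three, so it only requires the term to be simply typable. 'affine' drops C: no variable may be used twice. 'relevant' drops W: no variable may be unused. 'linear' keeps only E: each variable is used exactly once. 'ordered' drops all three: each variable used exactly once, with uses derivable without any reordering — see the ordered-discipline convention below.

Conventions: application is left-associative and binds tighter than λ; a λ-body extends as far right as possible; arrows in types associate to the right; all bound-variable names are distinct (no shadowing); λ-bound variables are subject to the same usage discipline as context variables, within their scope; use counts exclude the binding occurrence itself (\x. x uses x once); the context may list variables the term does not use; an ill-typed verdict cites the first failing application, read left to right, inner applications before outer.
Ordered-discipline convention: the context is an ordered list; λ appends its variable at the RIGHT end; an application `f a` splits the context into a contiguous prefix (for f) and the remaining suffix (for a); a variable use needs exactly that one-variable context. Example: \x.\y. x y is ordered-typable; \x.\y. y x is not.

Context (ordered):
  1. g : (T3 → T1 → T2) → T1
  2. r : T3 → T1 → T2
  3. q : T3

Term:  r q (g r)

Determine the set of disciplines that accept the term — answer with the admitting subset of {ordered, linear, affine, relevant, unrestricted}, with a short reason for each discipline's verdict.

accepted by: relevant, unrestricted
usage: g: 1×, r: 2×, q: 1×
order of uses: r, q, g, r
typing: well-typed — term : T2
ordered: ✗, repeated use of r ×2
linear: ✗, repeated use of r ×2
affine: ✗, repeated use of r ×2
relevant: ✓, at least one use each (g, r, q)
unrestricted: ✓, well-typed at T2; no restrictions here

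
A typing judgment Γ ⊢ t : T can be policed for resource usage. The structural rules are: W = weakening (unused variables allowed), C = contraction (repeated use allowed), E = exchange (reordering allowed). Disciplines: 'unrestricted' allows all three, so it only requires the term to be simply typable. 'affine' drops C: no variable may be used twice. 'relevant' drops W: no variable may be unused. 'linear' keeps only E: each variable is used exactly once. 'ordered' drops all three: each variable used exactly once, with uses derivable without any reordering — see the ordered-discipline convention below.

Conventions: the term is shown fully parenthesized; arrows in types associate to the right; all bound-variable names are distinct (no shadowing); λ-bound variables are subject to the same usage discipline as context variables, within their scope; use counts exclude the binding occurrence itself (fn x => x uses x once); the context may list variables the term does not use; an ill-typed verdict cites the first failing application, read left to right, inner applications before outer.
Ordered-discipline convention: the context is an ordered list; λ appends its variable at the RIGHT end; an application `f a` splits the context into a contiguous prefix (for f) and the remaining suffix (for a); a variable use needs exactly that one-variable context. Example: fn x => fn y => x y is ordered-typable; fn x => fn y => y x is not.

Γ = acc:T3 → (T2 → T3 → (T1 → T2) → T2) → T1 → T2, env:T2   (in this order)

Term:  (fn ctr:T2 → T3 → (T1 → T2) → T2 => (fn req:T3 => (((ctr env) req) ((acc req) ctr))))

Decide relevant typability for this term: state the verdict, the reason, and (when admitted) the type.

yes — at least one use each (acc, env, ctr, req); term : (T2 → T3 → (T1 → T2) → T2) → T3 → T2
use counts: acc: 1; env: 1; ctr (bound): 2; req (bound): 2
uses in reading order: ctr, env, req, acc, req, ctr
typing: well-typed at (T2 → T3 → (T1 → T2) → T2) → T3 → T2
per-discipline verdicts: ordered ✗ | linear ✗ | affine ✗ | relevant ✓ | unrestricted ✓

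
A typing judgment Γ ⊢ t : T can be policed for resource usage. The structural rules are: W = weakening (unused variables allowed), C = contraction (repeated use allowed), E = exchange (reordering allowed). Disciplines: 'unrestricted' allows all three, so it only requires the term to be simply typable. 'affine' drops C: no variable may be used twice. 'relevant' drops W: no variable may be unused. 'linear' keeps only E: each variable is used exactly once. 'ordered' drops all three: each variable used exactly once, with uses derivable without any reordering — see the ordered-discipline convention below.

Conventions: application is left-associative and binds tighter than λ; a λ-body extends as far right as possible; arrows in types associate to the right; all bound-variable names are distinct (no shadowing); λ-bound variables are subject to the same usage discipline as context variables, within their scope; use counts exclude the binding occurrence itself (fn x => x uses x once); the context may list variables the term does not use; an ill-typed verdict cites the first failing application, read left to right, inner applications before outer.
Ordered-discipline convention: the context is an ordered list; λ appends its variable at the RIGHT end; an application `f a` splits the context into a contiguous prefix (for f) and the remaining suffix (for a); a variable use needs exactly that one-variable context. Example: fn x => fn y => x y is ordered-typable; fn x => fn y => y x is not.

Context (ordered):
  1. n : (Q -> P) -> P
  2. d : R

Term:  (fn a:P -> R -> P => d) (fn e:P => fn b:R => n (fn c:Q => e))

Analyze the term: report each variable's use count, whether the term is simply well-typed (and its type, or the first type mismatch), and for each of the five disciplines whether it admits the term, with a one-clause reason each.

use counts: n ×1; d ×1; a [bound] ×0; e [bound] ×1; b [bound] ×0; c [bound] ×0
uses in reading order: d, n, e
typing: the term checks, with type R
ordered: ✗ — needs weakening: a, b, c unused
linear: ✗ — needs weakening: a, b, c unused
affine: ✓ — no duplicate uses among n, d, a, e, b, c
relevant: ✗ — needs weakening: a, b, c unused
unrestricted: ✓ — type-checks (R) and nothing is barred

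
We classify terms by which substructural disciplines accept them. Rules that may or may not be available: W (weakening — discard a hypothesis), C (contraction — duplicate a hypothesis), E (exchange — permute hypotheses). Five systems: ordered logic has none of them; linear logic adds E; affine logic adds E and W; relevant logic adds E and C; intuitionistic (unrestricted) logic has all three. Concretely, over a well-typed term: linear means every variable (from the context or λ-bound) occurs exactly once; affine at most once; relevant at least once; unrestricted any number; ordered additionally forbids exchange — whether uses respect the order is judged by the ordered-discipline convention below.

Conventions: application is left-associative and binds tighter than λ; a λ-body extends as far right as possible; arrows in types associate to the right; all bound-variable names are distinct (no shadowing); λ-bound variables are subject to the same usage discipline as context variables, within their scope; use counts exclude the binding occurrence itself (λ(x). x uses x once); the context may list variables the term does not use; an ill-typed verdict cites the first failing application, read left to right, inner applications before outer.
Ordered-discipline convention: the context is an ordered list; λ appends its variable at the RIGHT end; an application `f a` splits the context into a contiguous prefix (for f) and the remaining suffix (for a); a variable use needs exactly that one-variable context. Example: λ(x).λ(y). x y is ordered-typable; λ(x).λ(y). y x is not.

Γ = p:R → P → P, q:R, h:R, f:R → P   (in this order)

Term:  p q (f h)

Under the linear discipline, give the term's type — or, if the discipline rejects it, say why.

term : P
usage: p: 1×, q: 1×, h: 1×, f: 1×
left-to-right use order: p, q, f, h
typing: the term checks, with type P
all disciplines: ordered ✗, linear ✓, affine ✓, relevant ✓, unrestricted ✓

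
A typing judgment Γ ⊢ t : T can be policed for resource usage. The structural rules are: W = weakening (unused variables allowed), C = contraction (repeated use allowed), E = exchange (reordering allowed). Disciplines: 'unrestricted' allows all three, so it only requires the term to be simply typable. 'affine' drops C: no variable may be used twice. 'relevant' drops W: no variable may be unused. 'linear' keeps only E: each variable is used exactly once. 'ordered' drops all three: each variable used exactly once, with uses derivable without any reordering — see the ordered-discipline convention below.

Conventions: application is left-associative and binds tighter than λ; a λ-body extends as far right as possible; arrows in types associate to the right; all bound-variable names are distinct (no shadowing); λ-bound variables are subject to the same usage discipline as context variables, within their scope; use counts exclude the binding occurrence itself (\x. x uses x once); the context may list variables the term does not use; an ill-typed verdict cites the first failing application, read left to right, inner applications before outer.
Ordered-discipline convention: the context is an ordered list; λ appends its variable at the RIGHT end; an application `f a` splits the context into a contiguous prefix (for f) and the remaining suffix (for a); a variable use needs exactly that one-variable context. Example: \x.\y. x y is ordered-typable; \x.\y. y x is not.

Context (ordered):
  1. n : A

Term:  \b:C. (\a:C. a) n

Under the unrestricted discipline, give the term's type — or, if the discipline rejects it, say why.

not well-typed under unrestricted — not simply typable
variable uses: n: 1×; b (λ-bound): 0×; a (λ-bound): 1×
left-to-right use order: a, n
typing: ill-typed: a function awaiting C gets A
per-discipline verdicts: ordered ✗ | linear ✗ | affine ✗ | relevant ✗ | unrestricted ✗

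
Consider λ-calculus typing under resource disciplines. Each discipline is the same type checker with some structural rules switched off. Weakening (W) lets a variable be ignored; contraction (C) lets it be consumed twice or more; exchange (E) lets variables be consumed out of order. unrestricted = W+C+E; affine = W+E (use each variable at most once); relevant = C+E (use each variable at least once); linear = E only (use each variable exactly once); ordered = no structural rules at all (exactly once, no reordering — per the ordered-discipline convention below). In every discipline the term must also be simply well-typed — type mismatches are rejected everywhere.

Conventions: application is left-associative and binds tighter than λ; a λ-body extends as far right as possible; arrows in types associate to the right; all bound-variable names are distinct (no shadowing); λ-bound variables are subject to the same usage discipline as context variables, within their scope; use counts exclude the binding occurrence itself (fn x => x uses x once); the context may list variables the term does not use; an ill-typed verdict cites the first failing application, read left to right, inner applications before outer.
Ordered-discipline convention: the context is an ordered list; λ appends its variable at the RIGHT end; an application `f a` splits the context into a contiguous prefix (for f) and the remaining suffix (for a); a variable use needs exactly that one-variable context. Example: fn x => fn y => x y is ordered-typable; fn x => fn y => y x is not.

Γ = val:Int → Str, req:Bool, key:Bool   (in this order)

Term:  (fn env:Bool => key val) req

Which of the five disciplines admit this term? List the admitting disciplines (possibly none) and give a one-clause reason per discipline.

admitting disciplines: none
counts: val: 1×; req: 1×; key: 1×; env [bound]: 0×
uses in reading order: key, val, req
typing: ill-typed: non-function type Bool applied to an argument
ordered: ✗ — not simply typable
linear: ✗ — fails simple typing
affine: ✗ — a type mismatch blocks all five
relevant: ✗ — the type mismatch rejects it
unrestricted: ✗ — not simply typable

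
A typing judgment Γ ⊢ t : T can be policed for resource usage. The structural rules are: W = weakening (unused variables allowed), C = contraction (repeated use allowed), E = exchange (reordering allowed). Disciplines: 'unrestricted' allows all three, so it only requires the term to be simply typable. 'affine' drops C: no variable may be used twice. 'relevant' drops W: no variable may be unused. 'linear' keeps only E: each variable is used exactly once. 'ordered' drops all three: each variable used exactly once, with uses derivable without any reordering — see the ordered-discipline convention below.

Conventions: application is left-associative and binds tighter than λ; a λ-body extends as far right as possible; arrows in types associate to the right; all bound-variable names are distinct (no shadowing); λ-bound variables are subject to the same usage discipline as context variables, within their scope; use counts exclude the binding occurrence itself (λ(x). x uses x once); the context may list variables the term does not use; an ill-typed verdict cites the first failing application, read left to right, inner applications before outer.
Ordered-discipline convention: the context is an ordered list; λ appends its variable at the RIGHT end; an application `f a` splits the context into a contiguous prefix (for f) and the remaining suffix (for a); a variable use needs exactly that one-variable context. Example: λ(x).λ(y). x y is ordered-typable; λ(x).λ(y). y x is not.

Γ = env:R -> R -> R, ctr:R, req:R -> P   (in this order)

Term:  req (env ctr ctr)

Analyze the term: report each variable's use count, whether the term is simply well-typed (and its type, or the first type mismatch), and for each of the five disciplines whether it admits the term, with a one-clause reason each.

usage: env: 1×, ctr: 2×, req: 1×
order of uses: req, env, ctr, ctr
typing: ✓ — P
ordered ✗ (ctr ×2 used more than once (contraction))
linear ✗ (ctr ×2 used more than once (contraction))
affine ✗ (ctr ×2 used more than once (contraction))
relevant ✓ (none of env, ctr, req goes unused)
unrestricted ✓ (simply typable at P; W, C, E all held)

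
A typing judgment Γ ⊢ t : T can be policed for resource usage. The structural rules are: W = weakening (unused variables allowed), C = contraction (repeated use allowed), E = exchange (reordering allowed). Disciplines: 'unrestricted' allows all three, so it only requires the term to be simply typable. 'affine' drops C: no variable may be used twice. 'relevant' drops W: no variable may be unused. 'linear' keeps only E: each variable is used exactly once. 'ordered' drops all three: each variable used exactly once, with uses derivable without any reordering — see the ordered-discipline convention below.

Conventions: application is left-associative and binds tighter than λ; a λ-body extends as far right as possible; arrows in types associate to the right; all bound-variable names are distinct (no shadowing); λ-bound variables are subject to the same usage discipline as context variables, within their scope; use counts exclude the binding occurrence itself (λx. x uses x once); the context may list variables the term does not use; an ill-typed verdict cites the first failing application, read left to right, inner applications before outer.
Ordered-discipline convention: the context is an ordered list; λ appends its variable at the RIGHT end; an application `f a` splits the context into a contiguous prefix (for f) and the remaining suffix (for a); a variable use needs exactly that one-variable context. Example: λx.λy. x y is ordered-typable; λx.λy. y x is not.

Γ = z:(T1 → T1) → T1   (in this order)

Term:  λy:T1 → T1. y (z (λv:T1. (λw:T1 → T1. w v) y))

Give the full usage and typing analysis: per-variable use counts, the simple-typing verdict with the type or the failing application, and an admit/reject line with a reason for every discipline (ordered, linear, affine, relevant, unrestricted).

counts: z: 1, y [bound]: 2, v [bound]: 1, w [bound]: 1
order of uses: y, z, w, v, y
typing: well-typed — term : (T1 → T1) → T1
ordered: ✗ — repeated use of y ×2
linear: ✗ — repeated use of y ×2
affine: ✗ — repeated use of y ×2
relevant: ✓ — none of z, y, v, w goes unused
unrestricted: ✓ — type-checks ((T1 → T1) → T1) and nothing is barred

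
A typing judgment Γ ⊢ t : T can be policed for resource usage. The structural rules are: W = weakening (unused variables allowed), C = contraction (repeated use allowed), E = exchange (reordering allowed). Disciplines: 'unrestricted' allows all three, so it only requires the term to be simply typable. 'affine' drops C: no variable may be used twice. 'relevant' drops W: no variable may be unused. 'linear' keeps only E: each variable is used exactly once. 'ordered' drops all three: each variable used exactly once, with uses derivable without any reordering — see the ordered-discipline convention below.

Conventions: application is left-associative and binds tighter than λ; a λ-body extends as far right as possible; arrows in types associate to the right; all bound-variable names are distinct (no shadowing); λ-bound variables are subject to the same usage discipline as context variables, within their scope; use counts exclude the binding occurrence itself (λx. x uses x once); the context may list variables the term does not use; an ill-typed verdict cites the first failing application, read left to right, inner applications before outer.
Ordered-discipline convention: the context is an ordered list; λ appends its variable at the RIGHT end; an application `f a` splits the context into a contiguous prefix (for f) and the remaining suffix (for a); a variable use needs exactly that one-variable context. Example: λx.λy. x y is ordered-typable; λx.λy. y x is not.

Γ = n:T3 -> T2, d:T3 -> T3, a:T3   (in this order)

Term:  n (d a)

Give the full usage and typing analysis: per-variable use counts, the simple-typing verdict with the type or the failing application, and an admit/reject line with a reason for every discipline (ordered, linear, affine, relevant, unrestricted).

usage: n: 1, d: 1, a: 1
uses in reading order: n, d, a
typing: ✓ — T2
ordered ✓ (n, d, a: once each, no exchange needed)
linear ✓ (each of n, d, a used exactly once)
affine ✓ (none of n, d, a used more than once)
relevant ✓ (none of n, d, a goes unused)
unrestricted ✓ (typability at T2 is all that's needed)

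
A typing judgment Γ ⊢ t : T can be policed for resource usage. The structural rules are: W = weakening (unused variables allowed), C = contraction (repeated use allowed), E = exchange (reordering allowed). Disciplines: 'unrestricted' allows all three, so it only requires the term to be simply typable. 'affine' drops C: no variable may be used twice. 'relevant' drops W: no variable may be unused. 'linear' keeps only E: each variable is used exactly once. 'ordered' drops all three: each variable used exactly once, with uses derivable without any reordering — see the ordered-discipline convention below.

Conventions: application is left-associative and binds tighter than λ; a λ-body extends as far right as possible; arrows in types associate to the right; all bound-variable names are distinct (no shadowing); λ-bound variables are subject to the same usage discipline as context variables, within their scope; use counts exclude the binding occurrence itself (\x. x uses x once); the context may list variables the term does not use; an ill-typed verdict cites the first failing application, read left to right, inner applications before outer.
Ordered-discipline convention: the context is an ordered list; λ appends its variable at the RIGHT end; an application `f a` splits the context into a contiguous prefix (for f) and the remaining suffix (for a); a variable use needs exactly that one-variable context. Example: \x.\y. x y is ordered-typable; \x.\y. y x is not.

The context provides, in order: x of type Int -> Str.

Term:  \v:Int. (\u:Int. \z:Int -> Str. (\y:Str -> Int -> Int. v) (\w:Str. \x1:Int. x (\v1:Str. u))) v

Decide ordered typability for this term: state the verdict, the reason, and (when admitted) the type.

no — the type mismatch rejects it
counts: x ×1; v [bound] ×2; u [bound] ×1; z [bound] ×0; y [bound] ×0; w [bound] ×0; x1 [bound] ×0; v1 [bound] ×0
order of uses: v, x, u, v
typing: ill-typed: argument of type Str -> Int where Int is required
all disciplines: ordered ✗ · linear ✗ · affine ✗ · relevant ✗ · unrestricted ✗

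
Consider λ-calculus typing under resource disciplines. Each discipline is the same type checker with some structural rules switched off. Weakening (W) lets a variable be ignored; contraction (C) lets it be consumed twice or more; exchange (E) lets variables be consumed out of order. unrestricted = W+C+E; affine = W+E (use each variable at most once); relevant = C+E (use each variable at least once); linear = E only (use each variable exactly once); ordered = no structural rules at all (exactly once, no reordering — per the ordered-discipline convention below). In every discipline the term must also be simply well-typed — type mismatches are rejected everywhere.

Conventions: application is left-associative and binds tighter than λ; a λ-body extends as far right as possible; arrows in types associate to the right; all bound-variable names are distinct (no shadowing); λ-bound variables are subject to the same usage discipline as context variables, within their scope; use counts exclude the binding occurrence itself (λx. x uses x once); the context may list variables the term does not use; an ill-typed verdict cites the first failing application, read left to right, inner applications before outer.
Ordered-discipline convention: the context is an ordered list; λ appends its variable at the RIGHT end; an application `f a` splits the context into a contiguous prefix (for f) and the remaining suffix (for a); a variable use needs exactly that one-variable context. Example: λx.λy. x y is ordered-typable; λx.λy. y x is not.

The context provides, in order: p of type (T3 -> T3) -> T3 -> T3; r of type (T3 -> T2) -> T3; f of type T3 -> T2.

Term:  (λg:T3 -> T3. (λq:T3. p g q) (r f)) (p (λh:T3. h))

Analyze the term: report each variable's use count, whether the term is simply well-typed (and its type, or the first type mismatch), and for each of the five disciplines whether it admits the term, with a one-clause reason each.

variable uses: p ×2; r ×1; f ×1; g (bound) ×1; q (bound) ×1; h (bound) ×1
uses in reading order: p, g, q, r, f, p, h
typing: well-typed at T3
ordered ✗ (needs contraction — p ×2)
linear ✗ (needs contraction — p ×2)
affine ✗ (needs contraction — p ×2)
relevant ✓ (none of p, r, f, g, q, h goes unused)
unrestricted ✓ (typability at T3 is all that's needed)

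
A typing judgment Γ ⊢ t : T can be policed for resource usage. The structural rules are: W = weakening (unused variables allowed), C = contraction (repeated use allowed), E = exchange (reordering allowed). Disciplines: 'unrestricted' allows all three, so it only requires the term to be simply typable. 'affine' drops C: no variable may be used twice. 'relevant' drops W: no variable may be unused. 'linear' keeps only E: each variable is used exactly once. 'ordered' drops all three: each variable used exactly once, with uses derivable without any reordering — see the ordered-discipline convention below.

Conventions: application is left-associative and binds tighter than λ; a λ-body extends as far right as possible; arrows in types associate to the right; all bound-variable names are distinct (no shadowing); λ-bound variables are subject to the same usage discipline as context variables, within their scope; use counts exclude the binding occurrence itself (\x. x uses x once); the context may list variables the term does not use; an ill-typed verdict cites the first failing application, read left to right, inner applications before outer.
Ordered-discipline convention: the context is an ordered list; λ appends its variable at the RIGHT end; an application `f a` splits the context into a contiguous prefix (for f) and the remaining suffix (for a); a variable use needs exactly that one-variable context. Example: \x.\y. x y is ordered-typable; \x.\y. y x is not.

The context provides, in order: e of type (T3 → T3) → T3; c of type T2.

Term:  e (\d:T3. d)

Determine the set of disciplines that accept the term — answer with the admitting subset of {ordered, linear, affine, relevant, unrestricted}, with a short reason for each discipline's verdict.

admitted by: affine, unrestricted
counts: e: 1; c: 0; d (λ-bound): 1
left-to-right use order: e, d
typing: well-typed — term : T3
ordered: ✗ — c never used (weakening)
linear: ✗ — c never used (weakening)
affine: ✓ — at most one use each (e, c, d)
relevant: ✗ — c never used (weakening)
unrestricted: ✓ — typability at T3 is all that's needed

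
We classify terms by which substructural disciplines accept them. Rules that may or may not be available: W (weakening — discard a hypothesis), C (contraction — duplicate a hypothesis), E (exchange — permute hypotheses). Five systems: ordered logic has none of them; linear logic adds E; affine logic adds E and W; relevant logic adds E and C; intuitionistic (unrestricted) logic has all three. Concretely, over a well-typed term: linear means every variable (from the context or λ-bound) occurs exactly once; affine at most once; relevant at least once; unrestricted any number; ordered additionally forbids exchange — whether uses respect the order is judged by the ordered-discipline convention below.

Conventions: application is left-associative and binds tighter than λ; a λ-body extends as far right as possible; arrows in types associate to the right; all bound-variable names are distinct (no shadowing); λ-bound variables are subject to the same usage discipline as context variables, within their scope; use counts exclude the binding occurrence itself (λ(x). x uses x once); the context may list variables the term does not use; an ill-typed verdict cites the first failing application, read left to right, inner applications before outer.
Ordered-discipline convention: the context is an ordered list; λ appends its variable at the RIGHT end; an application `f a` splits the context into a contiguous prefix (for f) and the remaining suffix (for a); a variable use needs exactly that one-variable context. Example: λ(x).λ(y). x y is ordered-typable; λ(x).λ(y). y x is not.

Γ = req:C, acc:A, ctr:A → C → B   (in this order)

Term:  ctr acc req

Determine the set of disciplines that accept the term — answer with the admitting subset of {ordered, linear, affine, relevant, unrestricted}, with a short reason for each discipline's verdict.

admitting disciplines: linear, affine, relevant, unrestricted
counts: req: 1; acc: 1; ctr: 1
left-to-right use order: ctr, acc, req
typing: well-typed — term : B
ordered ✗ (no contiguous prefix/suffix split fits ctr, acc, req)
linear ✓ (single use per variable (req, acc, ctr))
affine ✓ (req, acc, ctr: no repeats, contraction unneeded)
relevant ✓ (every one of req, acc, ctr appears)
unrestricted ✓ (well-typed at B; no restrictions here)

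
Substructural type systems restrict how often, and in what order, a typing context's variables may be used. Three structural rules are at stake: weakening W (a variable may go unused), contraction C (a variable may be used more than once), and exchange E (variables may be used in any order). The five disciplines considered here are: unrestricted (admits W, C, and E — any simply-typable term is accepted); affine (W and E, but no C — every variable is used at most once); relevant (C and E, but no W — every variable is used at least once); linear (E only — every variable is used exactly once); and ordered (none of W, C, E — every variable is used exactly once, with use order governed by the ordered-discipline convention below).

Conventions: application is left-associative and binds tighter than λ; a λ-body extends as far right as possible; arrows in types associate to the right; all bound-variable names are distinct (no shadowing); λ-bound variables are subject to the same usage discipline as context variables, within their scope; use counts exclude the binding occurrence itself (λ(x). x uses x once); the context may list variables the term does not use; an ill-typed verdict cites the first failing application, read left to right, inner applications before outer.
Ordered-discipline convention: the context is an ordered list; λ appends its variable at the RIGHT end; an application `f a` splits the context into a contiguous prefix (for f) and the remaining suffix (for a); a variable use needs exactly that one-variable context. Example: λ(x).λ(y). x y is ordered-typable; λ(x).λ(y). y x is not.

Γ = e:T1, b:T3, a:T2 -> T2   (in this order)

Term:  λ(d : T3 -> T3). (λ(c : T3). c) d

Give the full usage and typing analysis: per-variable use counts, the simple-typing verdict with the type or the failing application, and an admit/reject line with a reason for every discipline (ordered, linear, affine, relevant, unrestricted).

counts: e=0; b=0; a=0; d (bound)=1; c (bound)=1
uses in reading order: c, d
typing: ill-typed: argument of type T3 -> T3 where T3 is required
ordered ✗ (a type mismatch blocks all five)
linear ✗ (the type mismatch rejects it)
affine ✗ (not simply typable)
relevant ✗ (fails simple typing)
unrestricted ✗ (a type mismatch blocks all five)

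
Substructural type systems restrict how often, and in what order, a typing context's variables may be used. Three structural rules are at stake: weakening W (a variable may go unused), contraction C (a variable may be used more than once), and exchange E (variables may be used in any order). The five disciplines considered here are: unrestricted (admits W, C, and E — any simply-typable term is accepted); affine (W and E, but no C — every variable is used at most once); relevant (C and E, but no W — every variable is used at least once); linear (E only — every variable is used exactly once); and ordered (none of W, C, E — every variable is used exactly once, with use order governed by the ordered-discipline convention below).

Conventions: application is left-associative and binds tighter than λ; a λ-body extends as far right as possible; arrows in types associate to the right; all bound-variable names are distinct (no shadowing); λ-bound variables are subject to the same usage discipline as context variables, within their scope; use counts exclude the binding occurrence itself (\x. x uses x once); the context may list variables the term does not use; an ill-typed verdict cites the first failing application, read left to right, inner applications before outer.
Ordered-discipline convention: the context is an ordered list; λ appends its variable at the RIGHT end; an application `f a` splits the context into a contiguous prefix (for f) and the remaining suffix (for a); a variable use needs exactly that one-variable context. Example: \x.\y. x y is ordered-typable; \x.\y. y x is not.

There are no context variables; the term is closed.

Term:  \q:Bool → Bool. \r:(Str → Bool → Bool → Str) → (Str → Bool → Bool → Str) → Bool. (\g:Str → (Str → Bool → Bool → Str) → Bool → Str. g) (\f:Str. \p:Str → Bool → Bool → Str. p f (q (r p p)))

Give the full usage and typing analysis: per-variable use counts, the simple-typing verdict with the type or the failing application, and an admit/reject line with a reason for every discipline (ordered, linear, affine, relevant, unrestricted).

usage: q (bound): 1; r (bound): 1; g (bound): 1; f (bound): 1; p (bound): 3
uses in reading order: g, p, f, q, r, p, p
typing: well-typed at (Bool → Bool) → ((Str → Bool → Bool → Str) → (Str → Bool → Bool → Str) → Bool) → Str → (Str → Bool → Bool → Str) → Bool → Str
ordered: ✗, repeated use of p ×3
linear: ✗, repeated use of p ×3
affine: ✗, repeated use of p ×3
relevant: ✓, at least one use each (q, r, g, f, p)
unrestricted: ✓, simply typable at (Bool → Bool) → ((Str → Bool → Bool → Str) → (Str → Bool → Bool → Str) → Bool) → Str → (Str → Bool → Bool → Str) → Bool → Str; W, C, E all held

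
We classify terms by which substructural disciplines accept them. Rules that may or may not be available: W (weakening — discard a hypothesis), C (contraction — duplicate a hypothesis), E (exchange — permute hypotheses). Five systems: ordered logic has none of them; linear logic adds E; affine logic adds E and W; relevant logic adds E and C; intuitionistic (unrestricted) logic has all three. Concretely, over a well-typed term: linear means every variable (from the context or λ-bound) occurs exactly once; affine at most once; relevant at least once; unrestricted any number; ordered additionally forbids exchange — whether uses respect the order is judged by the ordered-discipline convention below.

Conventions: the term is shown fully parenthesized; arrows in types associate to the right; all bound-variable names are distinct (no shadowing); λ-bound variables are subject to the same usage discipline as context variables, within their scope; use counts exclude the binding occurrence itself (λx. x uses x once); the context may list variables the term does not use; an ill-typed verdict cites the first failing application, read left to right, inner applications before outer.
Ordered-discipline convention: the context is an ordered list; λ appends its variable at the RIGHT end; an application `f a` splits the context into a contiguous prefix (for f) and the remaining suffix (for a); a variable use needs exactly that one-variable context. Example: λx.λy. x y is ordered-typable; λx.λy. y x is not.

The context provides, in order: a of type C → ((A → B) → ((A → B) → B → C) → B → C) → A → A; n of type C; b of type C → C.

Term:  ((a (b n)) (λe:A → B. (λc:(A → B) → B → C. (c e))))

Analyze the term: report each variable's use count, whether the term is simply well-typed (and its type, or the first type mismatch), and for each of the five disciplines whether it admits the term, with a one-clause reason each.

usage: a ×1, n ×1, b ×1, e (λ-bound) ×1, c (λ-bound) ×1
use order (left to right): a, b, n, c, e
typing: the term checks, with type A → A
ordered: ✗ — no ordered split (uses run a, b, n, c, e)
linear: ✓ — single use per variable (a, n, b, e, c)
affine: ✓ — a, n, b, e, c: no repeats, contraction unneeded
relevant: ✓ — every one of a, n, b, e, c appears
unrestricted: ✓ — simply typable at A → A; W, C, E all held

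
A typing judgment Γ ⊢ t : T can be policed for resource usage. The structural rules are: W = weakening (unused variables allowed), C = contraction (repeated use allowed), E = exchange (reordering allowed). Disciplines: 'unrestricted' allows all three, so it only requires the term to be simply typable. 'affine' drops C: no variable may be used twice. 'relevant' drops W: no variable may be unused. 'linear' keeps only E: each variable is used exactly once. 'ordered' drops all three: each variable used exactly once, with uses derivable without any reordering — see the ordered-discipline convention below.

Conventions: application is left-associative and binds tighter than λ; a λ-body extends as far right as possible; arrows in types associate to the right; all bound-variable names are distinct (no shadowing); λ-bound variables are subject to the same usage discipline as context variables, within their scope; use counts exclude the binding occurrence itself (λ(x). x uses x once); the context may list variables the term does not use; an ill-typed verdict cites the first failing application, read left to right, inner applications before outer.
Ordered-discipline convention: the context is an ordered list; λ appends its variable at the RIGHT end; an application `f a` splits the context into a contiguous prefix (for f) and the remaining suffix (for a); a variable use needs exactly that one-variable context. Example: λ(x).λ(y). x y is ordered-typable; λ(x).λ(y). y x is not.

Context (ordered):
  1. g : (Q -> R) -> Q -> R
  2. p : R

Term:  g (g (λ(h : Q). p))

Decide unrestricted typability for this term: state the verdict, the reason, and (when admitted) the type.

yes — type-checks (Q -> R) and nothing is barred; term : Q -> R
variable uses: g: 2; p: 1; h [bound]: 0
use order (left to right): g, g, p
typing: well-typed at Q -> R
across the five disciplines: ordered ✗, linear ✗, affine ✗, relevant ✗, unrestricted ✓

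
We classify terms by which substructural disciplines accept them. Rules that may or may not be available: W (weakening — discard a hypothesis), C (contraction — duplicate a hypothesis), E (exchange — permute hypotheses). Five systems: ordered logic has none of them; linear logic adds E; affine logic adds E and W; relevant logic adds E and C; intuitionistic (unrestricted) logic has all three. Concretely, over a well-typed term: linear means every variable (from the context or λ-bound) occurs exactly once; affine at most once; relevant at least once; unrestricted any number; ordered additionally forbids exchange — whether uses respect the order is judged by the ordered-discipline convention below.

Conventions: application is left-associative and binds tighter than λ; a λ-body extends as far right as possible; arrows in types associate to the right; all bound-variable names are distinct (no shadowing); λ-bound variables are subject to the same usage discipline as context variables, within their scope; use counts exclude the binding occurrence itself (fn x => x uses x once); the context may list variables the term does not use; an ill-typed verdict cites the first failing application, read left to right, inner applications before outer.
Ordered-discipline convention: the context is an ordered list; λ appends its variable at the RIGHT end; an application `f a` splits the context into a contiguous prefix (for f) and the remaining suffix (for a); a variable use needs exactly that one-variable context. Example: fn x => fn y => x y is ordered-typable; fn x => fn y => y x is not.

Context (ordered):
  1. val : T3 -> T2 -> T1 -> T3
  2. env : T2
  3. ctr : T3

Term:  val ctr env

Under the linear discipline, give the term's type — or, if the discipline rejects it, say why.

term : T1 -> T3
use counts: val: 1, env: 1, ctr: 1
uses in reading order: val, ctr, env
typing: the term checks, with type T1 -> T3
across the five disciplines: ordered ✗; linear ✓; affine ✓; relevant ✓; unrestricted ✓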